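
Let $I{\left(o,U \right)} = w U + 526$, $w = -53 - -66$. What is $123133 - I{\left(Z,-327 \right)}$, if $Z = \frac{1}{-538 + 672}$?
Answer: $126858$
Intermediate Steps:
$w = 13$ ($w = -53 + 66 = 13$)
$Z = \frac{1}{134} \approx 0.0074627$
$I{\left(o,U \right)} = 526 + 13 U$ ($I{\left(o,U \right)} = 13 U + 526 = 526 + 13 U$)
$123133 - I{\left(Z,-327 \right)} = 123133 - \left(526 + 13 \left(-327\right)\right) = 123133 - \left(526 - 4251\right) = 123133 - -3725 = 123133 + 3725 = 126858$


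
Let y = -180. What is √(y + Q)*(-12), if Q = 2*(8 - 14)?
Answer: -96*I*√3 ≈ -166.28*I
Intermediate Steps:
Q = -12 (Q = 2*(-6) = -12)
√(y + Q)*(-12) = √(-180 - 12)*(-12) = √(-192)*(-12) = (8*I*√3)*(-12) = -96*I*√3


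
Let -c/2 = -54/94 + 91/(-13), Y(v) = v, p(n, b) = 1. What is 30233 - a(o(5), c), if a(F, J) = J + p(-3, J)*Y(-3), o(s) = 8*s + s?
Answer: 1420380/47 ≈ 30221.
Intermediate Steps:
o(s) = 9*s
c = 712/47 (c = -2*(-54/94 + 91/(-13)) = -2*(-54*1/94 + 91*(-1/13)) = -2*(-27/47 - 7) = -2*(-356/47) = 712/47 ≈ 15.149)
a(F, J) = -3 + J (a(F, J) = J + 1*(-3) = J - 3 = -3 + J)
30233 - a(o(5), c) = 30233 - (-3 + 712/47) = 30233 - 1*571/47 = 30233 - 571/47 = 1420380/47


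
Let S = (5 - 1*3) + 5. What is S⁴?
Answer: 2401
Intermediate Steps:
S = 7 (S = (5 - 3) + 5 = 2 + 5 = 7)
S⁴ = 7⁴ = 2401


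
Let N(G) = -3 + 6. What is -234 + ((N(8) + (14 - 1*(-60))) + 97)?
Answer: -60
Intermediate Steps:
N(G) = 3
-234 + ((N(8) + (14 - 1*(-60))) + 97) = -234 + ((3 + (14 - 1*(-60))) + 97) = -234 + ((3 + (14 + 60)) + 97) = -234 + ((3 + 74) + 97) = -234 + (77 + 97) = -234 + 174 = -60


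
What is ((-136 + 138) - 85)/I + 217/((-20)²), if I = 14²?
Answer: 2333/19600 ≈ 0.11903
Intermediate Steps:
I = 196
((-136 + 138) - 85)/I + 217/((-20)²) = ((-136 + 138) - 85)/196 + 217/((-20)²) = (2 - 85)*(1/196) + 217/400 = -83*1/196 + 217*(1/400) = -83/196 + 217/400 = 2333/19600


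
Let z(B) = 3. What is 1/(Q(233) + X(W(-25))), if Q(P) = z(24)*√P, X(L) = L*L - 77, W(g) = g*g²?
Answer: 244140548/59604607177738207 - 3*√233/59604607177738207 ≈ 4.0960e-9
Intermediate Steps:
W(g) = g³
X(L) = -77 + L² (X(L) = L² - 77 = -77 + L²)
Q(P) = 3*√P
1/(Q(233) + X(W(-25))) = 1/(3*√233 + (-77 + ((-25)³)²)) = 1/(3*√233 + (-77 + (-15625)²)) = 1/(3*√233 + (-77 + 244140625)) = 1/(3*√233 + 244140548) = 1/(244140548 + 3*√233)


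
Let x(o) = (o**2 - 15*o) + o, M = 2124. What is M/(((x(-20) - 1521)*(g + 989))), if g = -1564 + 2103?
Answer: -531/321262 ≈ -0.0016529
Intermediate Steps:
x(o) = o**2 - 14*o
g = 539
M/(((x(-20) - 1521)*(g + 989))) = 2124/(((-20*(-14 - 20) - 1521)*(539 + 989))) = 2124/(((-20*(-34) - 1521)*1528)) = 2124/(((680 - 1521)*1528)) = 2124/((-841*1528)) = 2124/(-1285048) = 2124*(-1/1285048) = -531/321262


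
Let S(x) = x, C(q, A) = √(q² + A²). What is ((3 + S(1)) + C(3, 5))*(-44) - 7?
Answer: -183 - 44*√34 ≈ -439.56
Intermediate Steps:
C(q, A) = √(A² + q²)
((3 + S(1)) + C(3, 5))*(-44) - 7 = ((3 + 1) + √(5² + 3²))*(-44) - 7 = (4 + √(25 + 9))*(-44) - 7 = (4 + √34)*(-44) - 7 = (-176 - 44*√34) - 7 = -183 - 44*√34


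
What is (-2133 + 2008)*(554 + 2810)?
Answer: -420500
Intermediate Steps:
(-2133 + 2008)*(554 + 2810) = -125*3364 = -420500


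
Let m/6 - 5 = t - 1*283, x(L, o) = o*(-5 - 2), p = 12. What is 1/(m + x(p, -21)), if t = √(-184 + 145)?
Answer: -13/19785 - 2*I*√39/771615 ≈ -0.00065706 - 1.6187e-5*I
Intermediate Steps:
x(L, o) = -7*o (x(L, o) = o*(-7) = -7*o)
t = I*√39 (t = √(-39) = I*√39 ≈ 6.245*I)
m = -1668 + 6*I*√39 (m = 30 + 6*(I*√39 - 1*283) = 30 + 6*(I*√39 - 283) = 30 + 6*(-283 + I*√39) = 30 + (-1698 + 6*I*√39) = -1668 + 6*I*√39 ≈ -1668.0 + 37.47*I)
1/(m + x(p, -21)) = 1/((-1668 + 6*I*√39) - 7*(-21)) = 1/((-1668 + 6*I*√39) + 147) = 1/(-1521 + 6*I*√39)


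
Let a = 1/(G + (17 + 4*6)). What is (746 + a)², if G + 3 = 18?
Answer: 1745317729/3136 ≈ 5.5654e+5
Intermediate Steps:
G = 15 (G = -3 + 18 = 15)
a = 1/56 (a = 1/(15 + (17 + 4*6)) = 1/(15 + (17 + 24)) = 1/(15 + 41) = 1/56 ≈ 0.017857)
(746 + a)² = (746 + 1/56)² = (41777/56)² = 1745317729/3136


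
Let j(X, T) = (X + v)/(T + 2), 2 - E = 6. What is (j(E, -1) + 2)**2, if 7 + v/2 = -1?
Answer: 324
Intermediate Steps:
v = -16 (v = -14 + 2*(-1) = -14 - 2 = -16)
E = -4 (E = 2 - 1*6 = 2 - 6 = -4)
j(X, T) = (-16 + X)/(2 + T) (j(X, T) = (X - 16)/(T + 2) = (-16 + X)/(2 + T))
(j(E, -1) + 2)**2 = ((-16 - 4)/(2 - 1) + 2)**2 = (-20/1 + 2)**2 = (1*(-20) + 2)**2 = (-20 + 2)**2 = (-18)**2 = 324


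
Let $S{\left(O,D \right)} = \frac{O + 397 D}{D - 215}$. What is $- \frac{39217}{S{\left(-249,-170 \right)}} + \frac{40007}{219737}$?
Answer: $- \frac{473571278356}{2126394949} \approx -222.71$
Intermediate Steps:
$S{\left(O,D \right)} = \frac{O + 397 D}{-215 + D}$
$- \frac{39217}{S{\left(-249,-170 \right)}} + \frac{40007}{219737} = - \frac{39217}{\frac{1}{-215 - 170} \left(-249 + 397 \left(-170\right)\right)} + \frac{40007}{219737} = - \frac{39217}{\frac{1}{-385} \left(-249 - 67490\right)} + 40007 \cdot \frac{1}{219737} = - \frac{39217}{\left(- \frac{1}{385}\right) \left(-67739\right)} + \frac{40007}{219737} = - \frac{39217}{\frac{9677}{55}} + \frac{40007}{219737} = \left(-39217\right) \frac{55}{9677} + \frac{40007}{219737} = - \frac{2156935}{9677} + \frac{40007}{219737} = - \frac{473571278356}{2126394949}$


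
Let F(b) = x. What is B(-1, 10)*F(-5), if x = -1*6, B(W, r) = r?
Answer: -60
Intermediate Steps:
x = -6
F(b) = -6
B(-1, 10)*F(-5) = 10*(-6) = -60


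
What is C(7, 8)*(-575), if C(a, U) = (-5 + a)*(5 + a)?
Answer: -13800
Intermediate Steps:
C(7, 8)*(-575) = (-25 + 7**2)*(-575) = (-25 + 49)*(-575) = 24*(-575) = -13800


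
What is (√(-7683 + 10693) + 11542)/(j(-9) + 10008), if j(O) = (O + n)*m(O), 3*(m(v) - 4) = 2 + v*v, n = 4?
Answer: 34626/29549 + 3*√3010/29549 ≈ 1.1774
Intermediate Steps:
m(v) = 14/3 + v²/3 (m(v) = 4 + (2 + v*v)/3 = 4 + (2 + v²)/3 = 4 + (⅔ + v²/3) = 14/3 + v²/3)
j(O) = (4 + O)*(14/3 + O²/3) (j(O) = (O + 4)*(14/3 + O²/3) = (4 + O)*(14/3 + O²/3))
(√(-7683 + 10693) + 11542)/(j(-9) + 10008) = (√(-7683 + 10693) + 11542)/((4 - 9)*(14 + (-9)²)/3 + 10008) = (√3010 + 11542)/((⅓)*(-5)*(14 + 81) + 10008) = (11542 + √3010)/((⅓)*(-5)*95 + 10008) = (11542 + √3010)/(-475/3 + 10008) = (11542 + √3010)/(29549/3) = (11542 + √3010)*(3/29549) = 34626/29549 + 3*√3010/29549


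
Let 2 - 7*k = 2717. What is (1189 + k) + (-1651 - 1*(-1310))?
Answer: 3221/7 ≈ 460.14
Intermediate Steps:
k = -2715/7 (k = 2/7 - 1/7*2717 = 2/7 - 2717/7 = -2715/7 ≈ -387.86)
(1189 + k) + (-1651 - 1*(-1310)) = (1189 - 2715/7) + (-1651 - 1*(-1310)) = 5608/7 + (-1651 + 1310) = 5608/7 - 341 = 3221/7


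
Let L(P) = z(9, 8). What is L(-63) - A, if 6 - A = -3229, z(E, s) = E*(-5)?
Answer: -3280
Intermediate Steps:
z(E, s) = -5*E
L(P) = -45 (L(P) = -5*9 = -45)
A = 3235 (A = 6 - 1*(-3229) = 6 + 3229 = 3235)
L(-63) - A = -45 - 1*3235 = -45 - 3235 = -3280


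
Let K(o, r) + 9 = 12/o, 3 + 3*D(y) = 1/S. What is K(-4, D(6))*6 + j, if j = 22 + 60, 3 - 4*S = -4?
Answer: 10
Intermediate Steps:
S = 7/4 (S = 3/4 - 1/4*(-4) = 3/4 + 1 = 7/4 ≈ 1.7500)
D(y) = -17/21 (D(y) = -1 + 1/(3*(7/4)) = -1 + (1/3)*(4/7) = -1 + 4/21 = -17/21)
j = 82
K(o, r) = -9 + 12/o
K(-4, D(6))*6 + j = (-9 + 12/(-4))*6 + 82 = (-9 + 12*(-1/4))*6 + 82 = (-9 - 3)*6 + 82 = -12*6 + 82 = -72 + 82 = 10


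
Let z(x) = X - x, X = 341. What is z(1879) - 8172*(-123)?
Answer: 1003618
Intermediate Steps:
z(x) = 341 - x
z(1879) - 8172*(-123) = (341 - 1*1879) - 8172*(-123) = (341 - 1879) + 1005156 = -1538 + 1005156 = 1003618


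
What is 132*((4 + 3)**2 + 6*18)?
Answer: 20724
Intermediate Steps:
132*((4 + 3)**2 + 6*18) = 132*(7**2 + 108) = 132*(49 + 108) = 132*157 = 20724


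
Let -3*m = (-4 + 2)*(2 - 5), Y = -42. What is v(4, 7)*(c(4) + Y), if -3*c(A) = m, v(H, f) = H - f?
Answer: 124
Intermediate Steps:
m = -2 (m = -(-4 + 2)*(2 - 5)/3 = -(-2)*(-3)/3 = -⅓*6 = -2)
c(A) = ⅔ (c(A) = -⅓*(-2) = ⅔)
v(4, 7)*(c(4) + Y) = (4 - 1*7)*(⅔ - 42) = (4 - 7)*(-124/3) = -3*(-124/3) = 124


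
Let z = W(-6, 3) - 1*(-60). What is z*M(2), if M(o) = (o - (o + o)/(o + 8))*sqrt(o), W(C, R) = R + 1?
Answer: 512*sqrt(2)/5 ≈ 144.82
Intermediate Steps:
W(C, R) = 1 + R
z = 64 (z = (1 + 3) - 1*(-60) = 4 + 60 = 64)
M(o) = sqrt(o)*(o - 2*o/(8 + o)) (M(o) = (o - 2*o/(8 + o))*sqrt(o) = sqrt(o)*(o - 2*o/(8 + o)))
z*M(2) = 64*(2**(3/2)*(6 + 2)/(8 + 2)) = 64*((2*sqrt(2))*8/10) = 64*((2*sqrt(2))*(1/10)*8) = 64*(8*sqrt(2)/5) = 512*sqrt(2)/5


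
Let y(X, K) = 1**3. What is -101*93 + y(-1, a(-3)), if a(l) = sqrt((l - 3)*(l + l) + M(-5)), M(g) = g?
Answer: -9392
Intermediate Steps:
a(l) = sqrt(-5 + 2*l*(-3 + l)) (a(l) = sqrt((l - 3)*(l + l) - 5) = sqrt((-3 + l)*(2*l) - 5) = sqrt(2*l*(-3 + l) - 5) = sqrt(-5 + 2*l*(-3 + l)))
y(X, K) = 1
-101*93 + y(-1, a(-3)) = -101*93 + 1 = -9393 + 1 = -9392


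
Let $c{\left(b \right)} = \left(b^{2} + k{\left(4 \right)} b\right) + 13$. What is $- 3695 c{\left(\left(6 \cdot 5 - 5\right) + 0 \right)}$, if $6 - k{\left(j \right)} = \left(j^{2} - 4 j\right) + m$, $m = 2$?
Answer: $-2726910$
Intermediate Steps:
$k{\left(j \right)} = 4 - j^{2} + 4 j$ ($k{\left(j \right)} = 6 - \left(\left(j^{2} - 4 j\right) + 2\right) = 6 - \left(2 + j^{2} - 4 j\right) = 4 - j^{2} + 4 j$)
$c{\left(b \right)} = 13 + b^{2} + 4 b$ ($c{\left(b \right)} = \left(b^{2} + \left(4 - 4^{2} + 4 \cdot 4\right) b\right) + 13 = \left(b^{2} + \left(4 - 16 + 16\right) b\right) + 13 = \left(b^{2} + 4 b\right) + 13 = 13 + b^{2} + 4 b$)
$- 3695 c{\left(\left(6 \cdot 5 - 5\right) + 0 \right)} = - 3695 \left(13 + \left(\left(6 \cdot 5 - 5\right) + 0\right)^{2} + 4 \left(\left(6 \cdot 5 - 5\right) + 0\right)\right) = - 3695 \left(13 + \left(\left(30 - 5\right) + 0\right)^{2} + 4 \left(\left(30 - 5\right) + 0\right)\right) = - 3695 \left(13 + \left(25 + 0\right)^{2} + 4 \left(25 + 0\right)\right) = - 3695 \left(13 + 25^{2} + 4 \cdot 25\right) = - 3695 \left(13 + 625 + 100\right) = \left(-3695\right) 738 = -2726910$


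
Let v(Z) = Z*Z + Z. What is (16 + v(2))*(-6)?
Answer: -132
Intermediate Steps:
v(Z) = Z + Z² (v(Z) = Z² + Z = Z + Z²)
(16 + v(2))*(-6) = (16 + 2*(1 + 2))*(-6) = (16 + 2*3)*(-6) = (16 + 6)*(-6) = 22*(-6) = -132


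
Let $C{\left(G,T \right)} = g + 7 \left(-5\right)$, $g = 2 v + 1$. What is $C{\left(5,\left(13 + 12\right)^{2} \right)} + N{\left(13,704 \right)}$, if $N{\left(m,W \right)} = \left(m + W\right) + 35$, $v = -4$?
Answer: $710$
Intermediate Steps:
$g = -7$ ($g = 2 \left(-4\right) + 1 = -8 + 1 = -7$)
$N{\left(m,W \right)} = 35 + W + m$ ($N{\left(m,W \right)} = \left(W + m\right) + 35 = 35 + W + m$)
$C{\left(G,T \right)} = -42$ ($C{\left(G,T \right)} = -7 + 7 \left(-5\right) = -7 - 35 = -42$)
$C{\left(5,\left(13 + 12\right)^{2} \right)} + N{\left(13,704 \right)} = -42 + \left(35 + 704 + 13\right) = -42 + 752 = 710$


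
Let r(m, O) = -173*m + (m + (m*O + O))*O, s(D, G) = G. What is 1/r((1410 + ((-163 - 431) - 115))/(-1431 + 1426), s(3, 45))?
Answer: -5/1319672 ≈ -3.7888e-6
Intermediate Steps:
r(m, O) = -173*m + O*(O + m + O*m) (r(m, O) = -173*m + (m + (O*m + O))*O = -173*m + (m + (O + O*m))*O = -173*m + (O + m + O*m)*O = -173*m + O*(O + m + O*m))
1/r((1410 + ((-163 - 431) - 115))/(-1431 + 1426), s(3, 45)) = 1/(45² - 173*(1410 + ((-163 - 431) - 115))/(-1431 + 1426) + 45*((1410 + ((-163 - 431) - 115))/(-1431 + 1426)) + ((1410 + ((-163 - 431) - 115))/(-1431 + 1426))*45²) = 1/(2025 - 173*(1410 + (-594 - 115))/(-5) + 45*((1410 + (-594 - 115))/(-5)) + ((1410 + (-594 - 115))/(-5))*2025) = 1/(2025 - 173*(1410 - 709)*(-1)/5 + 45*((1410 - 709)*(-⅕)) + ((1410 - 709)*(-⅕))*2025) = 1/(2025 - 121273*(-1)/5 + 45*(701*(-⅕)) + (701*(-⅕))*2025) = 1/(2025 - 173*(-701/5) + 45*(-701/5) - 701/5*2025) = 1/(2025 + 121273/5 - 6309 - 283905) = 1/(-1319672/5) = -5/1319672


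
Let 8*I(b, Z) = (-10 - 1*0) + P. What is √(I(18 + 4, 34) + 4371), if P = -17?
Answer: √69882/4 ≈ 66.088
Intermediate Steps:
I(b, Z) = -27/8 (I(b, Z) = ((-10 - 1*0) - 17)/8 = ((-10 + 0) - 17)/8 = (-10 - 17)/8 = (⅛)*(-27) = -27/8)
√(I(18 + 4, 34) + 4371) = √(-27/8 + 4371) = √(34941/8) = √69882/4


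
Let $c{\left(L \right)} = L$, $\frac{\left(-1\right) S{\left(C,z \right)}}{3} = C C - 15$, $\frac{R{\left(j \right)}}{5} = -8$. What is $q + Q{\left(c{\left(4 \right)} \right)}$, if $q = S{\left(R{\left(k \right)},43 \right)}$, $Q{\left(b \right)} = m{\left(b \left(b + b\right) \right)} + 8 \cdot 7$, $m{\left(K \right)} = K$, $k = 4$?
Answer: $-4667$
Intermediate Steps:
$R{\left(j \right)} = -40$ ($R{\left(j \right)} = 5 \left(-8\right) = -40$)
$S{\left(C,z \right)} = 45 - 3 C^{2}$ ($S{\left(C,z \right)} = - 3 \left(C C - 15\right) = - 3 \left(C^{2} - 15\right) = - 3 \left(-15 + C^{2}\right) = 45 - 3 C^{2}$)
$Q{\left(b \right)} = 56 + 2 b^{2}$ ($Q{\left(b \right)} = b \left(b + b\right) + 8 \cdot 7 = b 2 b + 56 = 2 b^{2} + 56 = 56 + 2 b^{2}$)
$q = -4755$ ($q = 45 - 3 \left(-40\right)^{2} = 45 - 4800 = -4755$)
$q + Q{\left(c{\left(4 \right)} \right)} = -4755 + \left(56 + 2 \cdot 4^{2}\right) = -4755 + \left(56 + 2 \cdot 16\right) = -4755 + \left(56 + 32\right) = -4755 + 88 = -4667$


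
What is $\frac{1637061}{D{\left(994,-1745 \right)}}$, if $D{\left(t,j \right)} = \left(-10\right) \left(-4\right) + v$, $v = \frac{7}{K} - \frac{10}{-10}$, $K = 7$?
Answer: $\frac{545687}{14} \approx 38978.0$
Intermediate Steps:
$v = 2$ ($v = \frac{7}{7} - \frac{10}{-10} = 7 \cdot \frac{1}{7} - -1 = 1 + 1 = 2$)
$D{\left(t,j \right)} = 42$ ($D{\left(t,j \right)} = \left(-10\right) \left(-4\right) + 2 = 40 + 2 = 42$)
$\frac{1637061}{D{\left(994,-1745 \right)}} = \frac{1637061}{42} = 1637061 \cdot \frac{1}{42} = \frac{545687}{14}$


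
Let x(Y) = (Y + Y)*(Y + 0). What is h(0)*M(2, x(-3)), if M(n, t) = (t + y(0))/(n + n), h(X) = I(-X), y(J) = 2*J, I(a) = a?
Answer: 0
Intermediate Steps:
x(Y) = 2*Y**2 (x(Y) = (2*Y)*Y = 2*Y**2)
h(X) = -X
M(n, t) = t/(2*n) (M(n, t) = (t + 2*0)/(n + n) = (t + 0)/((2*n)) = t*(1/(2*n)) = t/(2*n))
h(0)*M(2, x(-3)) = (-1*0)*((1/2)*(2*(-3)**2)/2) = 0*((1/2)*(2*9)*(1/2)) = 0*((1/2)*18*(1/2)) = 0*(9/2) = 0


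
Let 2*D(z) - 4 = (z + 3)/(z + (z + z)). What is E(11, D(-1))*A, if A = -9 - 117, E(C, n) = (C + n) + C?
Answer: -2982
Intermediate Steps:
D(z) = 2 + (3 + z)/(6*z) (D(z) = 2 + ((z + 3)/(z + (z + z)))/2 = 2 + ((3 + z)/(z + 2*z))/2 = 2 + ((3 + z)/((3*z)))/2 = 2 + ((3 + z)*(1/(3*z)))/2 = 2 + ((3 + z)/(3*z))/2 = 2 + (3 + z)/(6*z))
E(C, n) = n + 2*C
A = -126
E(11, D(-1))*A = ((1/6)*(3 + 13*(-1))/(-1) + 2*11)*(-126) = ((1/6)*(-1)*(3 - 13) + 22)*(-126) = ((1/6)*(-1)*(-10) + 22)*(-126) = (5/3 + 22)*(-126) = (71/3)*(-126) = -2982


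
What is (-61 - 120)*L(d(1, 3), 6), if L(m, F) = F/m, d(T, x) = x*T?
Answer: -362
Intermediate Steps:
d(T, x) = T*x
(-61 - 120)*L(d(1, 3), 6) = (-61 - 120)*(6/((1*3))) = -1086/3 = -181*2 = -362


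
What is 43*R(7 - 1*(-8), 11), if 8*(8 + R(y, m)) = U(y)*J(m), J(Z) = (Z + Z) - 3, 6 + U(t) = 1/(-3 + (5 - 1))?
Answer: -6837/8 ≈ -854.63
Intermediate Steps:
U(t) = -5 (U(t) = -6 + 1/(-3 + (5 - 1)) = -6 + 1/(-3 + 4) = -6 + 1/1 = -6 + 1 = -5)
J(Z) = -3 + 2*Z (J(Z) = 2*Z - 3 = -3 + 2*Z)
R(y, m) = -49/8 - 5*m/4 (R(y, m) = -8 + (-5*(-3 + 2*m))/8 = -8 + (15 - 10*m)/8 = -8 + (15/8 - 5*m/4) = -49/8 - 5*m/4)
43*R(7 - 1*(-8), 11) = 43*(-49/8 - 5/4*11) = 43*(-49/8 - 55/4) = 43*(-159/8) = -6837/8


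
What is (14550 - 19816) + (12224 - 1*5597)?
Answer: 1361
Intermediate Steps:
(14550 - 19816) + (12224 - 1*5597) = -5266 + (12224 - 5597) = -5266 + 6627 = 1361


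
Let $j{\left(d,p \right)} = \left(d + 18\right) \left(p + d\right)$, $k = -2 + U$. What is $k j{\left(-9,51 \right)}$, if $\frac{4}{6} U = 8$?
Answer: $3780$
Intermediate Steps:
$U = 12$ ($U = \frac{3}{2} \cdot 8 = 12$)
$k = 10$ ($k = -2 + 12 = 10$)
$j{\left(d,p \right)} = \left(18 + d\right) \left(d + p\right)$
$k j{\left(-9,51 \right)} = 10 \left(\left(-9\right)^{2} + 18 \left(-9\right) + 18 \cdot 51 - 459\right) = 10 \left(81 - 162 + 918 - 459\right) = 10 \cdot 378 = 3780$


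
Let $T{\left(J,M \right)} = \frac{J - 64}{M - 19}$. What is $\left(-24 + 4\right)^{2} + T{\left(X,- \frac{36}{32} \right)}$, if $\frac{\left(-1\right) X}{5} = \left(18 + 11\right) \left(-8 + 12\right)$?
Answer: $432$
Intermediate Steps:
$X = -580$ ($X = - 5 \left(18 + 11\right) \left(-8 + 12\right) = - 5 \cdot 29 \cdot 4 = \left(-5\right) 116 = -580$)
$T{\left(J,M \right)} = \frac{-64 + J}{-19 + M}$
$\left(-24 + 4\right)^{2} + T{\left(X,- \frac{36}{32} \right)} = \left(-24 + 4\right)^{2} + \frac{-64 - 580}{-19 - \frac{36}{32}} = \left(-20\right)^{2} + \frac{1}{-19 - \frac{9}{8}} \left(-644\right) = 400 + \frac{1}{-19 - \frac{9}{8}} \left(-644\right) = 400 + \frac{1}{- \frac{161}{8}} \left(-644\right) = 400 - -32 = 400 + 32 = 432$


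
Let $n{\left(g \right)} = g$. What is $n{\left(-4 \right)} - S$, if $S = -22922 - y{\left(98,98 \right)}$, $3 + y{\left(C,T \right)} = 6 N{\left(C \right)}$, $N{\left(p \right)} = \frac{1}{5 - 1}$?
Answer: $\frac{45833}{2} \approx 22917.0$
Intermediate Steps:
$N{\left(p \right)} = \frac{1}{4}$
$y{\left(C,T \right)} = - \frac{3}{2}$ ($y{\left(C,T \right)} = -3 + 6 \cdot \frac{1}{4} = -3 + \frac{3}{2} = - \frac{3}{2}$)
$S = - \frac{45841}{2}$ ($S = -22922 - - \frac{3}{2} = -22922 + \frac{3}{2} = - \frac{45841}{2} \approx -22921.0$)
$n{\left(-4 \right)} - S = -4 - - \frac{45841}{2} = -4 + \frac{45841}{2} = \frac{45833}{2}$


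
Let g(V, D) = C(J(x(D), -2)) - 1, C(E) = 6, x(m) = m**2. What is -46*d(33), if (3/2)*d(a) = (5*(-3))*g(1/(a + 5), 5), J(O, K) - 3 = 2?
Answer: 2300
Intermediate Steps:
J(O, K) = 5 (J(O, K) = 3 + 2 = 5)
g(V, D) = 5 (g(V, D) = 6 - 1 = 5)
d(a) = -50 (d(a) = 2*((5*(-3))*5)/3 = 2*(-15*5)/3 = (2/3)*(-75) = -50)
-46*d(33) = -46*(-50) = 2300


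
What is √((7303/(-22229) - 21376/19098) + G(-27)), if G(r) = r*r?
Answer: √3642313123986836990/70754907 ≈ 26.973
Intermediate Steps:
G(r) = r²
√((7303/(-22229) - 21376/19098) + G(-27)) = √((7303/(-22229) - 21376/19098) + (-27)²) = √((7303*(-1/22229) - 21376*1/19098) + 729) = √((-7303/22229 - 10688/9549) + 729) = √(-307319899/212264721 + 729) = √(154433661710/212264721) = √3642313123986836990/70754907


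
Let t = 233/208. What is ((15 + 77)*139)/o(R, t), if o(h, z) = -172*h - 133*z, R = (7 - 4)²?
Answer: -2659904/352973 ≈ -7.5357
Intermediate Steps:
R = 9 (R = 3² = 9)
t = 233/208 (t = 233*(1/208) = 233/208 ≈ 1.1202)
((15 + 77)*139)/o(R, t) = ((15 + 77)*139)/(-172*9 - 133*233/208) = (92*139)/(-1548 - 30989/208) = 12788/(-352973/208) = 12788*(-208/352973) = -2659904/352973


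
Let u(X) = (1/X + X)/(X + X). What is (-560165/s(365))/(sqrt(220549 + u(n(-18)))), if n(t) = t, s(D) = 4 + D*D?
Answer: -10082970*sqrt(285832154)/19040566022633 ≈ -0.0089529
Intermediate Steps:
s(D) = 4 + D**2
u(X) = (X + 1/X)/(2*X) (u(X) = (X + 1/X)/((2*X)) = (X + 1/X)*(1/(2*X)) = (X + 1/X)/(2*X))
(-560165/s(365))/(sqrt(220549 + u(n(-18)))) = (-560165/(4 + 365**2))/(sqrt(220549 + (1/2)*(1 + (-18)**2)/(-18)**2)) = (-560165/(4 + 133225))/(sqrt(220549 + (1/2)*(1/324)*(1 + 324))) = (-560165/133229)/(sqrt(220549 + (1/2)*(1/324)*325)) = (-560165*1/133229)/(sqrt(220549 + 325/648)) = -560165*18*sqrt(285832154)/142916077/133229 = -10082970*sqrt(285832154)/19040566022633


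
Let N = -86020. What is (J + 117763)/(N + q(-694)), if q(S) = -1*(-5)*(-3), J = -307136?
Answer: 189373/86035 ≈ 2.2011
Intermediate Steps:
q(S) = -15 (q(S) = 5*(-3) = -15)
(J + 117763)/(N + q(-694)) = (-307136 + 117763)/(-86020 - 15) = -189373/(-86035) = -189373*(-1/86035) = 189373/86035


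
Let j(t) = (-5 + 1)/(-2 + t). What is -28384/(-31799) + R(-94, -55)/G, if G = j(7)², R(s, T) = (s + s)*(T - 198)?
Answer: 9453161261/127196 ≈ 74320.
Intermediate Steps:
R(s, T) = 2*s*(-198 + T) (R(s, T) = (2*s)*(-198 + T) = 2*s*(-198 + T))
j(t) = -4/(-2 + t)
G = 16/25 (G = (-4/(-2 + 7))² = (-4/5)² = (-4*⅕)² = (-⅘)² = 16/25 ≈ 0.64000)
-28384/(-31799) + R(-94, -55)/G = -28384/(-31799) + (2*(-94)*(-198 - 55))/(16/25) = -28384*(-1/31799) + (2*(-94)*(-253))*(25/16) = 28384/31799 + 47564*(25/16) = 28384/31799 + 297275/4 = 9453161261/127196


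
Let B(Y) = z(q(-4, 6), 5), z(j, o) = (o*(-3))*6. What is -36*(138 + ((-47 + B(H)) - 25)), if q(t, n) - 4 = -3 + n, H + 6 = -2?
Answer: 864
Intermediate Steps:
H = -8 (H = -6 - 2 = -8)
q(t, n) = 1 + n (q(t, n) = 4 + (-3 + n) = 1 + n)
z(j, o) = -18*o (z(j, o) = -3*o*6 = -18*o)
B(Y) = -90 (B(Y) = -18*5 = -90)
-36*(138 + ((-47 + B(H)) - 25)) = -36*(138 + ((-47 - 90) - 25)) = -36*(138 + (-137 - 25)) = -36*(138 - 162) = -36*(-24) = 864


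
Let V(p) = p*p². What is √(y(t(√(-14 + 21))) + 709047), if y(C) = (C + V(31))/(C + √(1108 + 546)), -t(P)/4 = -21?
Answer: √(59589823 + 709047*√1654)/√(84 + √1654) ≈ 842.19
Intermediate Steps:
V(p) = p³
t(P) = 84 (t(P) = -4*(-21) = 84)
y(C) = (29791 + C)/(C + √1654) (y(C) = (C + 31³)/(C + √(1108 + 546)) = (C + 29791)/(C + √1654) = (29791 + C)/(C + √1654))
√(y(t(√(-14 + 21))) + 709047) = √((29791 + 84)/(84 + √1654) + 709047) = √(29875/(84 + √1654) + 709047) = √(709047 + 29875/(84 + √1654))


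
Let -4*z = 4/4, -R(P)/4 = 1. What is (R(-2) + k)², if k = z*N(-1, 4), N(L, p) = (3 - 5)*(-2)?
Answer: 25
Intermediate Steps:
R(P) = -4 (R(P) = -4*1 = -4)
N(L, p) = 4 (N(L, p) = -2*(-2) = 4)
z = -¼ (z = -1/4 = -¼*1 = -¼ ≈ -0.25000)
k = -1 (k = -¼*4 = -1)
(R(-2) + k)² = (-4 - 1)² = (-5)² = 25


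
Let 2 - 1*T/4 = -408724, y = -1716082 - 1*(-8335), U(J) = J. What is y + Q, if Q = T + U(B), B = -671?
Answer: -73514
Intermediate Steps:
y = -1707747 (y = -1716082 + 8335 = -1707747)
T = 1634904 (T = 8 - 4*(-408724) = 8 + 1634896 = 1634904)
Q = 1634233 (Q = 1634904 - 671 = 1634233)
y + Q = -1707747 + 1634233 = -73514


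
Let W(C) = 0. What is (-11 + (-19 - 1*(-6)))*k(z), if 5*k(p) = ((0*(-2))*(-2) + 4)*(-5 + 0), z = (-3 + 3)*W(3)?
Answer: 96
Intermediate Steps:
z = 0 (z = (-3 + 3)*0 = 0*0 = 0)
k(p) = -4 (k(p) = (((0*(-2))*(-2) + 4)*(-5 + 0))/5 = ((0*(-2) + 4)*(-5))/5 = ((0 + 4)*(-5))/5 = (4*(-5))/5 = (⅕)*(-20) = -4)
(-11 + (-19 - 1*(-6)))*k(z) = (-11 + (-19 - 1*(-6)))*(-4) = (-11 + (-19 + 6))*(-4) = (-11 - 13)*(-4) = -24*(-4) = 96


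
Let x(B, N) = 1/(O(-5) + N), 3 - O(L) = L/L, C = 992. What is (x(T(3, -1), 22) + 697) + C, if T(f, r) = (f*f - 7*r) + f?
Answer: 40537/24 ≈ 1689.0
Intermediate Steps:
O(L) = 2 (O(L) = 3 - L/L = 3 - 1*1 = 3 - 1 = 2)
T(f, r) = f + f² - 7*r (T(f, r) = (f² - 7*r) + f = f + f² - 7*r)
x(B, N) = 1/(2 + N)
(x(T(3, -1), 22) + 697) + C = (1/(2 + 22) + 697) + 992 = (1/24 + 697) + 992 = 16729/24 + 992 = 40537/24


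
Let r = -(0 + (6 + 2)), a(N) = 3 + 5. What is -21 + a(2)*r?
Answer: -85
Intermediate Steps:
a(N) = 8
r = -8 (r = -(0 + 8) = -1*8 = -8)
-21 + a(2)*r = -21 + 8*(-8) = -21 - 64 = -85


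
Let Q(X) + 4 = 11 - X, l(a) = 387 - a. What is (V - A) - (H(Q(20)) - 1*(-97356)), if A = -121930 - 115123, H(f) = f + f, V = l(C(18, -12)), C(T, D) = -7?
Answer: 140117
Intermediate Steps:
Q(X) = 7 - X (Q(X) = -4 + (11 - X) = 7 - X)
V = 394 (V = 387 - 1*(-7) = 387 + 7 = 394)
H(f) = 2*f
A = -237053
(V - A) - (H(Q(20)) - 1*(-97356)) = (394 - 1*(-237053)) - (2*(7 - 1*20) - 1*(-97356)) = (394 + 237053) - (2*(7 - 20) + 97356) = 237447 - (2*(-13) + 97356) = 237447 - (-26 + 97356) = 237447 - 1*97330 = 237447 - 97330 = 140117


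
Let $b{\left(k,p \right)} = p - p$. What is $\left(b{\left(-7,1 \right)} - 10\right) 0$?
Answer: $0$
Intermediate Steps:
$b{\left(k,p \right)} = 0$
$\left(b{\left(-7,1 \right)} - 10\right) 0 = \left(0 - 10\right) 0 = \left(-10\right) 0 = 0$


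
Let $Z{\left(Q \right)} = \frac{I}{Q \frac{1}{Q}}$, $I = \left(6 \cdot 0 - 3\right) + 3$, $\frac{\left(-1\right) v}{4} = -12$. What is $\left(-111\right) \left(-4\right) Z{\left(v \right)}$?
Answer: $0$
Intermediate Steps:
$v = 48$ ($v = \left(-4\right) \left(-12\right) = 48$)
$I = 0$ ($I = \left(0 - 3\right) + 3 = -3 + 3 = 0$)
$Z{\left(Q \right)} = 0$ ($Z{\left(Q \right)} = \frac{0}{Q \frac{1}{Q}} = \frac{0}{1} = 0 \cdot 1 = 0$)
$\left(-111\right) \left(-4\right) Z{\left(v \right)} = \left(-111\right) \left(-4\right) 0 = 444 \cdot 0 = 0$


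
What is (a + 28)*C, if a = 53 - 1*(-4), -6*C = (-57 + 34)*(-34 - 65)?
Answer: -64515/2 ≈ -32258.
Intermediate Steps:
C = -759/2 (C = -(-57 + 34)*(-34 - 65)/6 = -(-23)*(-99)/6 = -1/6*2277 = -759/2 ≈ -379.50)
a = 57 (a = 53 + 4 = 57)
(a + 28)*C = (57 + 28)*(-759/2) = 85*(-759/2) = -64515/2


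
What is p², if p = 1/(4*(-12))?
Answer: 1/2304 ≈ 0.00043403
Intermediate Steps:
p = -1/48 (p = 1/(-48) = -1/48 ≈ -0.020833)
p² = (-1/48)² = 1/2304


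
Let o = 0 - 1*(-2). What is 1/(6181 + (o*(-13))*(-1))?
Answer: 1/6207 ≈ 0.00016111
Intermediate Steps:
o = 2 (o = 0 + 2 = 2)
1/(6181 + (o*(-13))*(-1)) = 1/(6181 + (2*(-13))*(-1)) = 1/(6181 - 26*(-1)) = 1/(6181 + 26) = 1/6207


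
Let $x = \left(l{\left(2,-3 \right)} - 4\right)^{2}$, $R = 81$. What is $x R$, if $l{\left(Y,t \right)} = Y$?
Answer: $324$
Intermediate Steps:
$x = 4$ ($x = \left(2 - 4\right)^{2} = \left(-2\right)^{2} = 4$)
$x R = 4 \cdot 81 = 324$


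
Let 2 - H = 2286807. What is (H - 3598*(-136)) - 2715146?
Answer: -4512623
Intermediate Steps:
H = -2286805 (H = 2 - 1*2286807 = 2 - 2286807 = -2286805)
(H - 3598*(-136)) - 2715146 = (-2286805 - 3598*(-136)) - 2715146 = (-2286805 + 489328) - 2715146 = -1797477 - 2715146 = -4512623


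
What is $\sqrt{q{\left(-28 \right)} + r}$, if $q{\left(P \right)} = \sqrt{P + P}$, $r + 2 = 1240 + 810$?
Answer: $\sqrt{2048 + 2 i \sqrt{14}} \approx 45.255 + 0.08268 i$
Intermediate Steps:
$r = 2048$ ($r = -2 + \left(1240 + 810\right) = -2 + 2050 = 2048$)
$q{\left(P \right)} = \sqrt{2} \sqrt{P}$ ($q{\left(P \right)} = \sqrt{2 P} = \sqrt{2} \sqrt{P}$)
$\sqrt{q{\left(-28 \right)} + r} = \sqrt{\sqrt{2} \sqrt{-28} + 2048} = \sqrt{\sqrt{2} \cdot 2 i \sqrt{7} + 2048} = \sqrt{2 i \sqrt{14} + 2048} = \sqrt{2048 + 2 i \sqrt{14}}$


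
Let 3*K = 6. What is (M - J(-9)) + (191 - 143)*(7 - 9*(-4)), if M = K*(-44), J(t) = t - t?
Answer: 1976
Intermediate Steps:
K = 2 (K = (⅓)*6 = 2)
J(t) = 0
M = -88 (M = 2*(-44) = -88)
(M - J(-9)) + (191 - 143)*(7 - 9*(-4)) = (-88 - 1*0) + (191 - 143)*(7 - 9*(-4)) = (-88 + 0) + 48*(7 + 36) = -88 + 48*43 = -88 + 2064 = 1976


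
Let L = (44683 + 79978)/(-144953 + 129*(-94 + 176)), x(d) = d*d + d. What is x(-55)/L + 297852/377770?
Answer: -75364257704664/23546592985 ≈ -3200.6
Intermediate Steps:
x(d) = d + d² (x(d) = d² + d = d + d²)
L = -124661/134375 (L = 124661/(-144953 + 129*82) = 124661/(-144953 + 10578) = 124661/(-134375) = 124661*(-1/134375) = -124661/134375 ≈ -0.92771)
x(-55)/L + 297852/377770 = (-55*(1 - 55))/(-124661/134375) + 297852/377770 = -55*(-54)*(-134375/124661) + 297852*(1/377770) = 2970*(-134375/124661) + 148926/188885 = -399093750/124661 + 148926/188885 = -75364257704664/23546592985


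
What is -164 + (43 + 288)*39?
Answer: 12745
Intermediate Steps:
-164 + (43 + 288)*39 = -164 + 331*39 = -164 + 12909 = 12745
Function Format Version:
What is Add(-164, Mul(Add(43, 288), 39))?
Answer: 12745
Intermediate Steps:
Add(-164, Mul(Add(43, 288), 39)) = Add(-164, Mul(331, 39)) = Add(-164, 12909) = 12745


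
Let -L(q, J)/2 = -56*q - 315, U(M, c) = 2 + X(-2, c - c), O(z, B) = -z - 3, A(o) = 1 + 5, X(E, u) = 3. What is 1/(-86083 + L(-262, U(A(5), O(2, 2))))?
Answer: -1/114797 ≈ -8.7110e-6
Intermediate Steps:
A(o) = 6
O(z, B) = -3 - z
U(M, c) = 5 (U(M, c) = 2 + 3 = 5)
L(q, J) = 630 + 112*q (L(q, J) = -2*(-56*q - 315) = -2*(-315 - 56*q) = 630 + 112*q)
1/(-86083 + L(-262, U(A(5), O(2, 2)))) = 1/(-86083 + (630 + 112*(-262))) = 1/(-86083 + (630 - 29344)) = 1/(-86083 - 28714) = 1/(-114797) = -1/114797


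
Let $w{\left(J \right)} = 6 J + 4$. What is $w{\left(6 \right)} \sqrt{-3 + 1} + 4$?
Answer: $4 + 40 i \sqrt{2} \approx 4.0 + 56.569 i$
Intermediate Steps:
$w{\left(J \right)} = 4 + 6 J$
$w{\left(6 \right)} \sqrt{-3 + 1} + 4 = \left(4 + 6 \cdot 6\right) \sqrt{-3 + 1} + 4 = \left(4 + 36\right) \sqrt{-2} + 4 = 40 i \sqrt{2} + 4 = 4 + 40 i \sqrt{2}$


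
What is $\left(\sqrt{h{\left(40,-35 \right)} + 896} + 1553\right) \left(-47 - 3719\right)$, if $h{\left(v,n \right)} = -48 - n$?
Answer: $-5848598 - 3766 \sqrt{883} \approx -5.9605 \cdot 10^{6}$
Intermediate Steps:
$\left(\sqrt{h{\left(40,-35 \right)} + 896} + 1553\right) \left(-47 - 3719\right) = \left(\sqrt{\left(-48 - -35\right) + 896} + 1553\right) \left(-47 - 3719\right) = \left(\sqrt{\left(-48 + 35\right) + 896} + 1553\right) \left(-3766\right) = \left(\sqrt{-13 + 896} + 1553\right) \left(-3766\right) = \left(\sqrt{883} + 1553\right) \left(-3766\right) = \left(1553 + \sqrt{883}\right) \left(-3766\right) = -5848598 - 3766 \sqrt{883}$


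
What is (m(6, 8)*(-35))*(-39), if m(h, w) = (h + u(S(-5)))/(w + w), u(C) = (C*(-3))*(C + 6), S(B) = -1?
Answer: 28665/16 ≈ 1791.6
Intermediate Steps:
u(C) = -3*C*(6 + C) (u(C) = (-3*C)*(6 + C) = -3*C*(6 + C))
m(h, w) = (15 + h)/(2*w) (m(h, w) = (h - 3*(-1)*(6 - 1))/(w + w) = (h - 3*(-1)*5)/((2*w)) = (h + 15)*(1/(2*w)) = (15 + h)*(1/(2*w)) = (15 + h)/(2*w))
(m(6, 8)*(-35))*(-39) = (((½)*(15 + 6)/8)*(-35))*(-39) = (((½)*(⅛)*21)*(-35))*(-39) = ((21/16)*(-35))*(-39) = -735/16*(-39) = 28665/16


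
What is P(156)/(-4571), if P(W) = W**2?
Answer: -24336/4571 ≈ -5.3240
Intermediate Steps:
P(156)/(-4571) = 156**2/(-4571) = 24336*(-1/4571) = -24336/4571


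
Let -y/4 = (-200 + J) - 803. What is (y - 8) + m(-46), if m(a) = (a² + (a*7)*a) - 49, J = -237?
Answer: 21831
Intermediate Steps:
y = 4960 (y = -4*((-200 - 237) - 803) = -4*(-437 - 803) = -4*(-1240) = 4960)
m(a) = -49 + 8*a² (m(a) = (a² + (7*a)*a) - 49 = (a² + 7*a²) - 49 = 8*a² - 49 = -49 + 8*a²)
(y - 8) + m(-46) = (4960 - 8) + (-49 + 8*(-46)²) = 4952 + (-49 + 8*2116) = 4952 + (-49 + 16928) = 4952 + 16879 = 21831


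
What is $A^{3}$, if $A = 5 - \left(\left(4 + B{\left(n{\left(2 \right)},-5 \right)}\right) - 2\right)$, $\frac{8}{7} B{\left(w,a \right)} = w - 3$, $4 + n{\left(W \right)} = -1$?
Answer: $1000$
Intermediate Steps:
$n{\left(W \right)} = -5$ ($n{\left(W \right)} = -4 - 1 = -5$)
$B{\left(w,a \right)} = - \frac{21}{8} + \frac{7 w}{8}$ ($B{\left(w,a \right)} = \frac{7 \left(w - 3\right)}{8} = \frac{7 \left(-3 + w\right)}{8} = - \frac{21}{8} + \frac{7 w}{8}$)
$A = 10$ ($A = 5 - \left(\left(4 + \left(- \frac{21}{8} + \frac{7}{8} \left(-5\right)\right)\right) - 2\right) = 5 - \left(\left(4 - 7\right) - 2\right) = 5 - \left(-3 - 2\right) = 5 - -5 = 5 + 5 = 10$)
$A^{3} = 10^{3} = 1000$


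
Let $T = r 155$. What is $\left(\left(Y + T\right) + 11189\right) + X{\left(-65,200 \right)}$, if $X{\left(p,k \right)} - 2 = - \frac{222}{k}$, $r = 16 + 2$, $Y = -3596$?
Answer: $\frac{1038389}{100} \approx 10384.0$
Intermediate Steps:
$r = 18$
$T = 2790$ ($T = 18 \cdot 155 = 2790$)
$X{\left(p,k \right)} = 2 - \frac{222}{k}$
$\left(\left(Y + T\right) + 11189\right) + X{\left(-65,200 \right)} = \left(\left(-3596 + 2790\right) + 11189\right) + \left(2 - \frac{222}{200}\right) = \left(-806 + 11189\right) + \left(2 - \frac{111}{100}\right) = 10383 + \left(2 - \frac{111}{100}\right) = 10383 + \frac{89}{100} = \frac{1038389}{100}$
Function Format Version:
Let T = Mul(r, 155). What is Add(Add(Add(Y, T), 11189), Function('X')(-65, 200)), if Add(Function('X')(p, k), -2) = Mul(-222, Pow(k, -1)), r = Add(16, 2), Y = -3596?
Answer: Rational(1038389, 100) ≈ 10384.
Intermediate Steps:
r = 18
T = 2790 (T = Mul(18, 155) = 2790)
Function('X')(p, k) = Add(2, Mul(-222, Pow(k, -1)))
Add(Add(Add(Y, T), 11189), Function('X')(-65, 200)) = Add(Add(Add(-3596, 2790), 11189), Add(2, Mul(-222, Pow(200, -1)))) = Add(Add(-806, 11189), Add(2, Mul(-222, Rational(1, 200)))) = Add(10383, Add(2, Rational(-111, 100))) = Add(10383, Rational(89, 100)) = Rational(1038389, 100)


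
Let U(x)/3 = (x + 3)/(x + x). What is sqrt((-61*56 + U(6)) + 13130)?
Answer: sqrt(38865)/2 ≈ 98.571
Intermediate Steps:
U(x) = 3*(3 + x)/(2*x) (U(x) = 3*((x + 3)/(x + x)) = 3*((3 + x)/((2*x))) = 3*((3 + x)*(1/(2*x))) = 3*((3 + x)/(2*x)) = 3*(3 + x)/(2*x))
sqrt((-61*56 + U(6)) + 13130) = sqrt((-61*56 + (3/2)*(3 + 6)/6) + 13130) = sqrt((-3416 + (3/2)*(1/6)*9) + 13130) = sqrt((-3416 + 9/4) + 13130) = sqrt(-13655/4 + 13130) = sqrt(38865/4) = sqrt(38865)/2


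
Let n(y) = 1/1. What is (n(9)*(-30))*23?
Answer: -690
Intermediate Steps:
n(y) = 1
(n(9)*(-30))*23 = (1*(-30))*23 = -30*23 = -690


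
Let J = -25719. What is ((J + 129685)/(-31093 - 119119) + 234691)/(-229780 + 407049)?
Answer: 17626650263/13313965514 ≈ 1.3239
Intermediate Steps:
((J + 129685)/(-31093 - 119119) + 234691)/(-229780 + 407049) = ((-25719 + 129685)/(-31093 - 119119) + 234691)/(-229780 + 407049) = (103966/(-150212) + 234691)/177269 = (103966*(-1/150212) + 234691)*(1/177269) = (-51983/75106 + 234691)*(1/177269) = (17626650263/75106)*(1/177269) = 17626650263/13313965514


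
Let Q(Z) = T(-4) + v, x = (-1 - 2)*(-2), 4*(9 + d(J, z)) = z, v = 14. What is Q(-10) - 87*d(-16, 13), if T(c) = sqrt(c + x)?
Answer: 2057/4 + sqrt(2) ≈ 515.66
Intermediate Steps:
d(J, z) = -9 + z/4
x = 6 (x = -3*(-2) = 6)
T(c) = sqrt(6 + c) (T(c) = sqrt(c + 6) = sqrt(6 + c))
Q(Z) = 14 + sqrt(2) (Q(Z) = sqrt(6 - 4) + 14 = sqrt(2) + 14 = 14 + sqrt(2))
Q(-10) - 87*d(-16, 13) = (14 + sqrt(2)) - 87*(-9 + (1/4)*13) = (14 + sqrt(2)) - 87*(-9 + 13/4) = (14 + sqrt(2)) - 87*(-23/4) = (14 + sqrt(2)) + 2001/4 = 2057/4 + sqrt(2)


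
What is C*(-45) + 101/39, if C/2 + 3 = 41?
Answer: -133279/39 ≈ -3417.4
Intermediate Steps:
C = 76 (C = -6 + 2*41 = -6 + 82 = 76)
C*(-45) + 101/39 = 76*(-45) + 101/39 = -3420 + 101*(1/39) = -3420 + 101/39 = -133279/39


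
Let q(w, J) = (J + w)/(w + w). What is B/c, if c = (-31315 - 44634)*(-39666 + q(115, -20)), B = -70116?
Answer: -3225336/138577836533 ≈ -2.3275e-5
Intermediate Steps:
q(w, J) = (J + w)/(2*w) (q(w, J) = (J + w)/((2*w)) = (J + w)*(1/(2*w)) = (J + w)/(2*w))
c = 138577836533/46 (c = (-31315 - 44634)*(-39666 + (½)*(-20 + 115)/115) = -75949*(-39666 + (½)*(1/115)*95) = -75949*(-39666 + 19/46) = -75949*(-1824617/46) = 138577836533/46 ≈ 3.0126e+9)
B/c = -70116/138577836533/46 = -70116*46/138577836533 = -3225336/138577836533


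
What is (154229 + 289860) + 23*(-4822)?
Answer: 333183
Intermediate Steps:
(154229 + 289860) + 23*(-4822) = 444089 - 110906 = 333183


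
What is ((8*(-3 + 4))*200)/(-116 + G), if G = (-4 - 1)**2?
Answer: -1600/91 ≈ -17.582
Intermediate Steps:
G = 25 (G = (-5)**2 = 25)
((8*(-3 + 4))*200)/(-116 + G) = ((8*(-3 + 4))*200)/(-116 + 25) = ((8*1)*200)/(-91) = (8*200)*(-1/91) = 1600*(-1/91) = -1600/91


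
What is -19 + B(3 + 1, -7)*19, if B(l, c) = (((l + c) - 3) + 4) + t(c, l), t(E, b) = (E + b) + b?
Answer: -38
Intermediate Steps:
t(E, b) = E + 2*b
B(l, c) = 1 + 2*c + 3*l (B(l, c) = (((l + c) - 3) + 4) + (c + 2*l) = (((c + l) - 3) + 4) + (c + 2*l) = ((-3 + c + l) + 4) + (c + 2*l) = (1 + c + l) + (c + 2*l) = 1 + 2*c + 3*l)
-19 + B(3 + 1, -7)*19 = -19 + (1 + 2*(-7) + 3*(3 + 1))*19 = -19 + (1 - 14 + 3*4)*19 = -19 + (1 - 14 + 12)*19 = -19 - 1*19 = -19 - 19 = -38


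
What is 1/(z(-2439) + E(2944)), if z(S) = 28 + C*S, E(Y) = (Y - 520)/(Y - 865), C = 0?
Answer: 693/20212 ≈ 0.034287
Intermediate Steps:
E(Y) = (-520 + Y)/(-865 + Y)
z(S) = 28 (z(S) = 28 + 0*S = 28 + 0 = 28)
1/(z(-2439) + E(2944)) = 1/(28 + (-520 + 2944)/(-865 + 2944)) = 1/(28 + 2424/2079) = 1/(28 + (1/2079)*2424) = 1/(28 + 808/693) = 1/(20212/693) = 693/20212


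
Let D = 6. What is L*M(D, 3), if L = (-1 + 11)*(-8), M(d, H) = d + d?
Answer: -960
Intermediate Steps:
M(d, H) = 2*d
L = -80 (L = 10*(-8) = -80)
L*M(D, 3) = -160*6 = -80*12 = -960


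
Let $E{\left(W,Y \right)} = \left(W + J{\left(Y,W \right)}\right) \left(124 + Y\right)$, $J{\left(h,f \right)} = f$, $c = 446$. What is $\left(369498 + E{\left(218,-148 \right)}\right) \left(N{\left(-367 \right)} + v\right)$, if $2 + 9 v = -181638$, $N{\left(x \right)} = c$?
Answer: $- \frac{21257924428}{3} \approx -7.086 \cdot 10^{9}$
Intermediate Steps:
$N{\left(x \right)} = 446$
$v = - \frac{181640}{9}$ ($v = - \frac{2}{9} + \frac{1}{9} \left(-181638\right) = - \frac{2}{9} - 20182 = - \frac{181640}{9} \approx -20182.0$)
$E{\left(W,Y \right)} = 2 W \left(124 + Y\right)$ ($E{\left(W,Y \right)} = \left(W + W\right) \left(124 + Y\right) = 2 W \left(124 + Y\right)$)
$\left(369498 + E{\left(218,-148 \right)}\right) \left(N{\left(-367 \right)} + v\right) = \left(369498 + 2 \cdot 218 \left(124 - 148\right)\right) \left(446 - \frac{181640}{9}\right) = \left(369498 + 2 \cdot 218 \left(-24\right)\right) \left(- \frac{177626}{9}\right) = \left(369498 - 10464\right) \left(- \frac{177626}{9}\right) = 359034 \left(- \frac{177626}{9}\right) = - \frac{21257924428}{3}$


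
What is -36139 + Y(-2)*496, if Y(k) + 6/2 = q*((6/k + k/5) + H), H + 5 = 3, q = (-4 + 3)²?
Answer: -201527/5 ≈ -40305.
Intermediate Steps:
q = 1 (q = (-1)² = 1)
H = -2 (H = -5 + 3 = -2)
Y(k) = -5 + 6/k + k/5 (Y(k) = -3 + 1*((6/k + k/5) - 2) = -3 + 1*(-2 + 6/k + k/5) = -3 + (-2 + 6/k + k/5) = -5 + 6/k + k/5)
-36139 + Y(-2)*496 = -36139 + (-5 + 6/(-2) + (⅕)*(-2))*496 = -36139 + (-5 + 6*(-½) - ⅖)*496 = -36139 + (-5 - 3 - ⅖)*496 = -36139 - 42/5*496 = -36139 - 20832/5 = -201527/5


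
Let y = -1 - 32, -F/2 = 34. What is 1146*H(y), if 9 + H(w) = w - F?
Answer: 29796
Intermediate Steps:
F = -68 (F = -2*34 = -68)
y = -33
H(w) = 59 + w (H(w) = -9 + (w - 1*(-68)) = -9 + (w + 68) = -9 + (68 + w) = 59 + w)
1146*H(y) = 1146*(59 - 33) = 1146*26 = 29796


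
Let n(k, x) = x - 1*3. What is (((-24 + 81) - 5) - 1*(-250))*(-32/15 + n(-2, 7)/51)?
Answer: -158248/255 ≈ -620.58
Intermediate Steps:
n(k, x) = -3 + x (n(k, x) = x - 3 = -3 + x)
(((-24 + 81) - 5) - 1*(-250))*(-32/15 + n(-2, 7)/51) = (((-24 + 81) - 5) - 1*(-250))*(-32/15 + (-3 + 7)/51) = ((57 - 5) + 250)*(-32*1/15 + 4*(1/51)) = (52 + 250)*(-32/15 + 4/51) = 302*(-524/255) = -158248/255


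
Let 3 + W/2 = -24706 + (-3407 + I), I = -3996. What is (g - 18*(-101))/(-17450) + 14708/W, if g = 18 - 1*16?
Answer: -9338557/28017720 ≈ -0.33331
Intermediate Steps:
g = 2 (g = 18 - 16 = 2)
W = -64224 (W = -6 + 2*(-24706 + (-3407 - 3996)) = -6 + 2*(-24706 - 7403) = -6 + 2*(-32109) = -6 - 64218 = -64224)
(g - 18*(-101))/(-17450) + 14708/W = (2 - 18*(-101))/(-17450) + 14708/(-64224) = (2 + 1818)*(-1/17450) + 14708*(-1/64224) = 1820*(-1/17450) - 3677/16056 = -182/1745 - 3677/16056 = -9338557/28017720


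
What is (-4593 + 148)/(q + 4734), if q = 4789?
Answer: -4445/9523 ≈ -0.46676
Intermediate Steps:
(-4593 + 148)/(q + 4734) = (-4593 + 148)/(4789 + 4734) = -4445/9523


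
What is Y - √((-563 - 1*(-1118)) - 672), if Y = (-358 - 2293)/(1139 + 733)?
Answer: -2651/1872 - 3*I*√13 ≈ -1.4161 - 10.817*I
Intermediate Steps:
Y = -2651/1872 ≈ -1.4161
Y - √((-563 - 1*(-1118)) - 672) = -2651/1872 - √((-563 - 1*(-1118)) - 672) = -2651/1872 - √((-563 + 1118) - 672) = -2651/1872 - √(555 - 672) = -2651/1872 - √(-117) = -2651/1872 - 3*I*√13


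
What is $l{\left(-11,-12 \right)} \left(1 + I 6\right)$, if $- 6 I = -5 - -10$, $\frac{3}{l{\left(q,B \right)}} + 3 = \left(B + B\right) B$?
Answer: $- \frac{4}{95} \approx -0.042105$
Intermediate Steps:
$l{\left(q,B \right)} = \frac{3}{-3 + 2 B^{2}}$ ($l{\left(q,B \right)} = \frac{3}{-3 + \left(B + B\right) B} = \frac{3}{-3 + 2 B B} = \frac{3}{-3 + 2 B^{2}}$)
$I = - \frac{5}{6}$ ($I = - \frac{-5 - -10}{6} = - \frac{-5 + 10}{6} = \left(- \frac{1}{6}\right) 5 = - \frac{5}{6} \approx -0.83333$)
$l{\left(-11,-12 \right)} \left(1 + I 6\right) = \frac{3}{-3 + 2 \left(-12\right)^{2}} \left(1 - 5\right) = \frac{3}{-3 + 2 \cdot 144} \left(1 - 5\right) = \frac{3}{-3 + 288} \left(-4\right) = \frac{3}{285} \left(-4\right) = 3 \cdot \frac{1}{285} \left(-4\right) = \frac{1}{95} \left(-4\right) = - \frac{4}{95}$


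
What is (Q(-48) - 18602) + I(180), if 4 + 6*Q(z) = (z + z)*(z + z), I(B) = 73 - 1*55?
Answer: -51146/3 ≈ -17049.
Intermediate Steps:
I(B) = 18 (I(B) = 73 - 55 = 18)
Q(z) = -⅔ + 2*z²/3 (Q(z) = -⅔ + ((z + z)*(z + z))/6 = -⅔ + ((2*z)*(2*z))/6 = -⅔ + (4*z²)/6 = -⅔ + 2*z²/3)
(Q(-48) - 18602) + I(180) = ((-⅔ + (⅔)*(-48)²) - 18602) + 18 = ((-⅔ + (⅔)*2304) - 18602) + 18 = ((-⅔ + 1536) - 18602) + 18 = (4606/3 - 18602) + 18 = -51200/3 + 18 = -51146/3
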